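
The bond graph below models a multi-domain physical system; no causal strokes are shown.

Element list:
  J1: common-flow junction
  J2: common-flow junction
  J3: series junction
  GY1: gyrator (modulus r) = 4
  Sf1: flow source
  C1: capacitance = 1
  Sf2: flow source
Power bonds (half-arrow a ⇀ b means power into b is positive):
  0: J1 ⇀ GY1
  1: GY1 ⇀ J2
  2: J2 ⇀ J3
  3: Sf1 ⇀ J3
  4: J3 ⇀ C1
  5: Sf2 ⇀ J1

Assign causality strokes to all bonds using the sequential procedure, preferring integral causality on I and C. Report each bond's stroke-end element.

β0 |J1
β1 |J2
β2 |J3
β3 |Sf1
β4 |J3
β5 |Sf2

#3 →Sf1  (Sf1 fixes flow; stroke at Sf1)
#5 →Sf2  (Sf2: flow source, stroke at near end)
#0 →J1  (common-f at J1 fixed by 5)
#2 →J3  (J3 flow already set via bond 3)
#4 →J3  (J3 flow already set via bond 3)
#1 →J2  (GY1: gyrator matches bond 0)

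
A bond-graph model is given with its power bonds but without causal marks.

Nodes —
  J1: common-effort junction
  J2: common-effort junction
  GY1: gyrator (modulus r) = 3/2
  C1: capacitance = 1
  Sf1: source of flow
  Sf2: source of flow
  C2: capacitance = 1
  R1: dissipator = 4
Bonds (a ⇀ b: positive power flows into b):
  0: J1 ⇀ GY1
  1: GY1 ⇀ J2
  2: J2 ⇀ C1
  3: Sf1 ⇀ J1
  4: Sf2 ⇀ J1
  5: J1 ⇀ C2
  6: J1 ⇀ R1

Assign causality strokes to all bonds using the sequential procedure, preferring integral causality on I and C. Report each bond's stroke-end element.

bond 0 |GY1
bond 1 |GY1
bond 2 |J2
bond 3 |Sf1
bond 4 |Sf2
bond 5 |J1
bond 6 |R1

b3 |Sf1  (Sf1 (Sf) sets flow on bond)
b4 |Sf2  (source Sf2 imposes f)
b2 |J2  (C1: C, integral causality)
b1 |GY1  (J2: bond 2 brought effort, rest push out)
b0 |GY1  (GY1 both-in/both-out from 1)
b5 |J1  (C2 outputs effort q/C2)
b6 |R1  (J1: bond 5 brought effort, rest push out)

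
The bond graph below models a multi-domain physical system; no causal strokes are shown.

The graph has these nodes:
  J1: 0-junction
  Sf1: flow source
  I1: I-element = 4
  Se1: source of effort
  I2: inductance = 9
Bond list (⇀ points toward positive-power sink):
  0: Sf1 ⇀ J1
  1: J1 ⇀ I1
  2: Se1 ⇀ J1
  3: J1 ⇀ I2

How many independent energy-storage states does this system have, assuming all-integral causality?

2  (I1, I2 all integral)

β0 →Sf1  (Sf1 fixes flow; stroke at Sf1)
β2 →J1  (Se1 (Se) sets effort on bond)
β1 →I1  (J1 effort already set via bond 2)
β3 →I2  (J1: bond 2 brought effort, rest push out)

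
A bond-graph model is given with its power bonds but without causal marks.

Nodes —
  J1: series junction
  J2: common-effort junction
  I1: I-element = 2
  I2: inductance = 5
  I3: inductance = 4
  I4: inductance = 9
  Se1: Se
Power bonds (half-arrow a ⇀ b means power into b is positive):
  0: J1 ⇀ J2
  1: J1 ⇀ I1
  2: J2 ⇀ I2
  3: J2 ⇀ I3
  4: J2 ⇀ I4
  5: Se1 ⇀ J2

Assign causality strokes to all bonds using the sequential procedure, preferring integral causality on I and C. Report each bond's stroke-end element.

β5 |J2  (Se1 fixes effort; stroke away)
β0 |J1  (common-e at J2 fixed by 5)
β2 |I2  (J2 effort already set via bond 5)
β3 |I3  (common-e at J2 fixed by 5)
β4 |I4  (J2 effort already set via bond 5)
β1 |I1  (J1 needs exactly one f-in)

b0 |J1
b1 |I1
b2 |I2
b3 |I3
b4 |I4
b5 |J2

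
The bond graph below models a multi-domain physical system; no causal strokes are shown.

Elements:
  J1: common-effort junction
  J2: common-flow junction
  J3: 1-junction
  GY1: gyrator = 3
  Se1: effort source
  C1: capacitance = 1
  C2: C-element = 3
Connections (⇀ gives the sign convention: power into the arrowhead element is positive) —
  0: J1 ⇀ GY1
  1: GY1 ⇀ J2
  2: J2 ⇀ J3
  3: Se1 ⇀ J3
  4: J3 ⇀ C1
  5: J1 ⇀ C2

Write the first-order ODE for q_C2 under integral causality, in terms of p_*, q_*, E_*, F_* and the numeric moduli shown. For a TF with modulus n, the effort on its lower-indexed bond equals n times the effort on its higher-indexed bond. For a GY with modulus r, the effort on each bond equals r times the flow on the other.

dq_C2/dt = E_Se1/3 - q_C1/3

#3 stroke at J3  (source Se1 imposes e)
#4 stroke at J3  (prefer integral on C1)
#2 stroke at J2  (only one flow-in slot at J3)
#1 stroke at GY1  (J2: last free bond brings flow in)
#0 stroke at GY1  (GY1 both-in/both-out from 1)
#5 stroke at J1  (only one effort-in slot at J1)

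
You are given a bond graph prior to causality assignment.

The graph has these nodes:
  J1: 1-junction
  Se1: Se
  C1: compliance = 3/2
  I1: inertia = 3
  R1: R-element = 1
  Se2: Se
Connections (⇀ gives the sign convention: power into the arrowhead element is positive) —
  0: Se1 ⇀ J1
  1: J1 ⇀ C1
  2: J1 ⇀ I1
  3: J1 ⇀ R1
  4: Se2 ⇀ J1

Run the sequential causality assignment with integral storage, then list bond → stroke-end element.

β0 stroke→J1  (Se1: effort source, stroke at far end)
β4 stroke→J1  (Se2 (Se) sets effort on bond)
β1 stroke→J1  (C1 outputs effort q/C1)
β2 stroke→I1  (I1 outputs flow p/I1)
β3 stroke→J1  (J1: bond 2 brought flow, rest push out)

bond 0 stroke at J1
bond 1 stroke at J1
bond 2 stroke at I1
bond 3 stroke at J1
bond 4 stroke at J1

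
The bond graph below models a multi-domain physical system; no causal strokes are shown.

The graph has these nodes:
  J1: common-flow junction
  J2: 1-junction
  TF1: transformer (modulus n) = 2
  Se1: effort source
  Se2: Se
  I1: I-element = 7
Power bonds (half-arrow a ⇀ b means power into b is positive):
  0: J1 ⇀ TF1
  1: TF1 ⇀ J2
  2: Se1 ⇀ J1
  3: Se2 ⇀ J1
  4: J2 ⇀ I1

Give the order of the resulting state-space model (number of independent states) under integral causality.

bond 2 stroke→J1  (source Se1 imposes e)
bond 3 stroke→J1  (Se2 (Se) sets effort on bond)
bond 0 stroke→TF1  (closing 1-jn rule on J1)
bond 1 stroke→J2  (TF1: transformer flips bond 0)
bond 4 stroke→I1  (J2: last free bond brings flow in)

1  (I1 all integral)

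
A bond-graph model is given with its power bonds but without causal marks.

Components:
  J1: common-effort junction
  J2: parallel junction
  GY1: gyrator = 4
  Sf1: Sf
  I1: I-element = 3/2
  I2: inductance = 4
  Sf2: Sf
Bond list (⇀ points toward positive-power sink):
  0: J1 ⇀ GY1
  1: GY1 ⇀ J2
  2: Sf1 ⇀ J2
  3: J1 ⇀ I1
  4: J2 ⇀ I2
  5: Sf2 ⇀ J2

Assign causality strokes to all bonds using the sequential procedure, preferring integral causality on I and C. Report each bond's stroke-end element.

b2 →Sf1  (source Sf1 imposes f)
b5 →Sf2  (Sf2: flow source, stroke at near end)
b3 →I1  (I1 outputs flow p/I1)
b0 →J1  (only one effort-in slot at J1)
b1 →J2  (GY1: gyrator matches bond 0)
b4 →I2  (common-e at J2 fixed by 1)

b0 →J1
b1 →J2
b2 →Sf1
b3 →I1
b4 →I2
b5 →Sf2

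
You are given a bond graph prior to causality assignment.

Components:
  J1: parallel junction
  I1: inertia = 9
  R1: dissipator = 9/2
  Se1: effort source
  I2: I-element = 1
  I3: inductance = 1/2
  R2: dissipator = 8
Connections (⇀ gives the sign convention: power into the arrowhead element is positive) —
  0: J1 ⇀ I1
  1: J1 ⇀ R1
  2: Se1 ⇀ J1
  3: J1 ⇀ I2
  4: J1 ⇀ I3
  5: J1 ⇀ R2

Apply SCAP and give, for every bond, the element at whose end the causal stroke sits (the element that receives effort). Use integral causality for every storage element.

#2 →J1  (Se1 (Se) sets effort on bond)
#0 →I1  (0-jn J1 has e-setter on 2)
#1 →R1  (0-jn J1 has e-setter on 2)
#3 →I2  (J1: bond 2 brought effort, rest push out)
#4 →I3  (common-e at J1 fixed by 2)
#5 →R2  (common-e at J1 fixed by 2)

bond 0 →I1
bond 1 →R1
bond 2 →J1
bond 3 →I2
bond 4 →I3
bond 5 →R2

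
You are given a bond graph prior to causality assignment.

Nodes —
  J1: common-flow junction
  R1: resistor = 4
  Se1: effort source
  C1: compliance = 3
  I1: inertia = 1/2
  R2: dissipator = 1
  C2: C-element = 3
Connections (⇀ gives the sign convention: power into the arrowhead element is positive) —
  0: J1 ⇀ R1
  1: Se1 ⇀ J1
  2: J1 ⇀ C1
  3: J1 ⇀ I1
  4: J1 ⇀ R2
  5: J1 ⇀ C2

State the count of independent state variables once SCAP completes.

b1 stroke→J1  (source Se1 imposes e)
b2 stroke→J1  (C1: C, integral causality)
b3 stroke→I1  (I1 integral (f out))
b0 stroke→J1  (common-f at J1 fixed by 3)
b4 stroke→J1  (J1: bond 3 brought flow, rest push out)
b5 stroke→J1  (J1 flow already set via bond 3)

3  (C1, C2, I1 all integral)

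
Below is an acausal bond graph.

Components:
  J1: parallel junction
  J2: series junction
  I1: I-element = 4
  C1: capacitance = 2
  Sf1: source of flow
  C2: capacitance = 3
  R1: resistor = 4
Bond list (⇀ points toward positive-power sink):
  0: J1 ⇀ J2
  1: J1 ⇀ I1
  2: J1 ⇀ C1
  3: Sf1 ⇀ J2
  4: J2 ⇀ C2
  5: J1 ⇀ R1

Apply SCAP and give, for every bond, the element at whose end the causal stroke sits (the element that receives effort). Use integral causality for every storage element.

bond 3 stroke at Sf1  (Sf1 (Sf) sets flow on bond)
bond 0 stroke at J2  (1-jn J2 has f-setter on 3)
bond 4 stroke at J2  (1-jn J2 has f-setter on 3)
bond 1 stroke at I1  (I1 outputs flow p/I1)
bond 2 stroke at J1  (C1: C, integral causality)
bond 5 stroke at R1  (0-jn J1 has e-setter on 2)

#0 |J2
#1 |I1
#2 |J1
#3 |Sf1
#4 |J2
#5 |R1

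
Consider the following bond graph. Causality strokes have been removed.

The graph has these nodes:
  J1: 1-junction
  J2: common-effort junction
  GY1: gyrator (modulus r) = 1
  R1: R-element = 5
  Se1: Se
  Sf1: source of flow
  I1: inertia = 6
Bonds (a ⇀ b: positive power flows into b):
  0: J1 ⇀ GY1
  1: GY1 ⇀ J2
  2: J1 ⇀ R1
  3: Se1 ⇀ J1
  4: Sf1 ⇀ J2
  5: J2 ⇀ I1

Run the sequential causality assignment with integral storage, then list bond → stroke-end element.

bond 3 stroke→J1  (Se1 fixes effort; stroke away)
bond 4 stroke→Sf1  (source Sf1 imposes f)
bond 5 stroke→I1  (I1: I, integral causality)
bond 1 stroke→J2  (J2 needs exactly one e-in)
bond 0 stroke→J1  (through GY1, causality inverts; strokes same side of GY1)
bond 2 stroke→R1  (closing 1-jn rule on J1)

b0 stroke→J1
b1 stroke→J2
b2 stroke→R1
b3 stroke→J1
b4 stroke→Sf1
b5 stroke→I1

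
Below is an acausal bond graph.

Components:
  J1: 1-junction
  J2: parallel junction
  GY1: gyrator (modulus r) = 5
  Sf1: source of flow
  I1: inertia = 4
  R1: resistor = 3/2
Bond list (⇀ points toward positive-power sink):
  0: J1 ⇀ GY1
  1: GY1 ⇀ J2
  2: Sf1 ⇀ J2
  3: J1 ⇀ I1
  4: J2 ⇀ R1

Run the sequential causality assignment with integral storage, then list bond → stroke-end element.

b0 stroke→J1
b1 stroke→J2
b2 stroke→Sf1
b3 stroke→I1
b4 stroke→R1

#2 →Sf1  (Sf1: flow source, stroke at near end)
#3 →I1  (I1 outputs flow p/I1)
#0 →J1  (1-jn J1 has f-setter on 3)
#1 →J2  (through GY1, causality inverts; strokes same side of GY1)
#4 →R1  (J2 effort already set via bond 1)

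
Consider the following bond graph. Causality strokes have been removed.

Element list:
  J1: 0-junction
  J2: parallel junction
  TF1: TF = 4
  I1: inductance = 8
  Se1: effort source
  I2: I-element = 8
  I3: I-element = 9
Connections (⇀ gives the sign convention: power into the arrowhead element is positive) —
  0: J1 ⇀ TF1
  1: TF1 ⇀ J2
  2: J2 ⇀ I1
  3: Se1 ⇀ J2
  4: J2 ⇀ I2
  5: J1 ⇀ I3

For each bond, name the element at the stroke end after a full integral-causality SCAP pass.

β3 →J2  (Se1 (Se) sets effort on bond)
β1 →TF1  (0-jn J2 has e-setter on 3)
β2 →I1  (J2: bond 3 brought effort, rest push out)
β4 →I2  (common-e at J2 fixed by 3)
β0 →J1  (TF1: transformer flips bond 1)
β5 →I3  (0-jn J1 has e-setter on 0)

#0 →J1
#1 →TF1
#2 →I1
#3 →J2
#4 →I2
#5 →I3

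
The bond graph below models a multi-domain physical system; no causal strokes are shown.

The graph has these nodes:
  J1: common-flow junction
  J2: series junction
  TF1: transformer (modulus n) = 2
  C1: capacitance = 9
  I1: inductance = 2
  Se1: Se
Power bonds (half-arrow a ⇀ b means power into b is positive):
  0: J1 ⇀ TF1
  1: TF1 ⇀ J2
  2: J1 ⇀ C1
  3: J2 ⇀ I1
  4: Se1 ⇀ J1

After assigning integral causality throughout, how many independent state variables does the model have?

β4 stroke at J1  (Se1 (Se) sets effort on bond)
β2 stroke at J1  (C1: C, integral causality)
β0 stroke at TF1  (closing 1-jn rule on J1)
β1 stroke at J2  (through TF1, causality passes straight; one stroke at TF1)
β3 stroke at I1  (J2: last free bond brings flow in)

2  (C1, I1 all integral)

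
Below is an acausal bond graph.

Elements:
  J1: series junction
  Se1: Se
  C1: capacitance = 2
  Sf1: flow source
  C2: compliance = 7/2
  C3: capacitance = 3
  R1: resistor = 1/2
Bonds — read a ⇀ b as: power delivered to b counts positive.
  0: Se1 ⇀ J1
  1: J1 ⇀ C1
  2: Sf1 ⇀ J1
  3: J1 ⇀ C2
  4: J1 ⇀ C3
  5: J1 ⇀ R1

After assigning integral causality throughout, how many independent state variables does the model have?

3  (C1, C2, C3 all integral)

b0 stroke at J1  (source Se1 imposes e)
b2 stroke at Sf1  (source Sf1 imposes f)
b1 stroke at J1  (1-jn J1 has f-setter on 2)
b3 stroke at J1  (1-jn J1 has f-setter on 2)
b4 stroke at J1  (J1 flow already set via bond 2)
b5 stroke at J1  (1-jn J1 has f-setter on 2)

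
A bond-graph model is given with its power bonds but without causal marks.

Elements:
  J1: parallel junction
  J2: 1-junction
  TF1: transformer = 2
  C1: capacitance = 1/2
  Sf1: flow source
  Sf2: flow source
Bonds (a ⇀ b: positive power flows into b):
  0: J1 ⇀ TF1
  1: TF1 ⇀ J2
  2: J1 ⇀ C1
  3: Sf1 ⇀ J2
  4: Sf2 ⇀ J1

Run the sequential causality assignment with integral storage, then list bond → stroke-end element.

β0 stroke at TF1
β1 stroke at J2
β2 stroke at J1
β3 stroke at Sf1
β4 stroke at Sf2

b3 stroke→Sf1  (Sf1: flow source, stroke at near end)
b4 stroke→Sf2  (Sf2 (Sf) sets flow on bond)
b1 stroke→J2  (1-jn J2 has f-setter on 3)
b0 stroke→TF1  (TF TF1: opposite of bond 1)
b2 stroke→J1  (closing 0-jn rule on J1)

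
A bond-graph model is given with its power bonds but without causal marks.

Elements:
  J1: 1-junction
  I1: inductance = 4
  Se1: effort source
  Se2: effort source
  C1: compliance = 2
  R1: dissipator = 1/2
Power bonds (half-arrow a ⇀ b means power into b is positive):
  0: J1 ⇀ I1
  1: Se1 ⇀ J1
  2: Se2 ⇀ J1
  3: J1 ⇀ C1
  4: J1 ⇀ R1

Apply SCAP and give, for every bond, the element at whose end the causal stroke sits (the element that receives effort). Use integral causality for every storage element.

b0 |I1
b1 |J1
b2 |J1
b3 |J1
b4 |J1

b1 stroke at J1  (Se1: effort source, stroke at far end)
b2 stroke at J1  (source Se2 imposes e)
b0 stroke at I1  (prefer integral on I1)
b3 stroke at J1  (1-jn J1 has f-setter on 0)
b4 stroke at J1  (1-jn J1 has f-setter on 0)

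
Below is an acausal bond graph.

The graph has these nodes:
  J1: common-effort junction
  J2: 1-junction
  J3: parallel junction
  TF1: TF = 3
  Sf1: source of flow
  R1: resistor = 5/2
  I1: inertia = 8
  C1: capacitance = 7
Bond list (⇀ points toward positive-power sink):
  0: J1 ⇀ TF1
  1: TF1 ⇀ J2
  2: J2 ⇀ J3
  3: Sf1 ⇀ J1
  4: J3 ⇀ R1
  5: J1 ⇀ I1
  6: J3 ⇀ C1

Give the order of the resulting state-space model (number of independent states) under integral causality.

bond 3 |Sf1  (Sf1 fixes flow; stroke at Sf1)
bond 5 |I1  (I1 integral (f out))
bond 0 |J1  (only one effort-in slot at J1)
bond 1 |TF1  (through TF1, causality passes straight; one stroke at TF1)
bond 2 |J2  (common-f at J2 fixed by 1)
bond 6 |J3  (C1 outputs effort q/C1)
bond 4 |R1  (0-jn J3 has e-setter on 6)

2  (C1, I1 all integral)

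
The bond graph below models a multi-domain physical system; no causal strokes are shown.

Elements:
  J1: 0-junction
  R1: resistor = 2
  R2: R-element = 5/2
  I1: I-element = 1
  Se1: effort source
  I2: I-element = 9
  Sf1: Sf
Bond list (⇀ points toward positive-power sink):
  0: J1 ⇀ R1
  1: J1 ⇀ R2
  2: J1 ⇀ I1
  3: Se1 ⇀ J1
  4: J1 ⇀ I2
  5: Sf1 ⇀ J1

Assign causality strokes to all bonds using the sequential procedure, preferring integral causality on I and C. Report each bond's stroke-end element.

#3 →J1  (Se1: effort source, stroke at far end)
#5 →Sf1  (Sf1 (Sf) sets flow on bond)
#0 →R1  (J1: bond 3 brought effort, rest push out)
#1 →R2  (J1 effort already set via bond 3)
#2 →I1  (0-jn J1 has e-setter on 3)
#4 →I2  (0-jn J1 has e-setter on 3)

bond 0 stroke→R1
bond 1 stroke→R2
bond 2 stroke→I1
bond 3 stroke→J1
bond 4 stroke→I2
bond 5 stroke→Sf1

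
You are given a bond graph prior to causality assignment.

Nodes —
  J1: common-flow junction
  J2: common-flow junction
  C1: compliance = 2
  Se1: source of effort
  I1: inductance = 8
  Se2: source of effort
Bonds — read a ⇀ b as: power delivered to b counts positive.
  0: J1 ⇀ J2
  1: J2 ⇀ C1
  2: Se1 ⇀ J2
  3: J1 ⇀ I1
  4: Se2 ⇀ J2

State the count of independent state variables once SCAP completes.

#2 stroke at J2  (source Se1 imposes e)
#4 stroke at J2  (Se2: effort source, stroke at far end)
#1 stroke at J2  (prefer integral on C1)
#0 stroke at J1  (J2: last free bond brings flow in)
#3 stroke at I1  (J1 needs exactly one f-in)

2  (C1, I1 all integral)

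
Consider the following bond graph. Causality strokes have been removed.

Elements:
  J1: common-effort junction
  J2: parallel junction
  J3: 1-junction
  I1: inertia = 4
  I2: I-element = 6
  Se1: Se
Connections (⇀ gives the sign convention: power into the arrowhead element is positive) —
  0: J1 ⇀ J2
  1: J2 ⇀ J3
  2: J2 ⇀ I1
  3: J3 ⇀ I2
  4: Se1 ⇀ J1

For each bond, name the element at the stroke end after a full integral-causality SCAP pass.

b4 stroke at J1  (Se1: effort source, stroke at far end)
b0 stroke at J2  (J1 effort already set via bond 4)
b1 stroke at J3  (J2 effort already set via bond 0)
b2 stroke at I1  (0-jn J2 has e-setter on 0)
b3 stroke at I2  (closing 1-jn rule on J3)

b0 stroke→J2
b1 stroke→J3
b2 stroke→I1
b3 stroke→I2
b4 stroke→J1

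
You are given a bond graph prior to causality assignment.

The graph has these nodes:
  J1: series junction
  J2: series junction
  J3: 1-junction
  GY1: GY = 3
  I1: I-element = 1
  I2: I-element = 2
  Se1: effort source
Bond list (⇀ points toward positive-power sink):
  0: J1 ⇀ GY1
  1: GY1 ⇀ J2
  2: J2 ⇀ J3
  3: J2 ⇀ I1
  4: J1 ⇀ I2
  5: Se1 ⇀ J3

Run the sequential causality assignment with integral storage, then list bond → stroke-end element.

β0 stroke→J1
β1 stroke→J2
β2 stroke→J2
β3 stroke→I1
β4 stroke→I2
β5 stroke→J3

bond 5 stroke→J3  (source Se1 imposes e)
bond 2 stroke→J2  (closing 1-jn rule on J3)
bond 3 stroke→I1  (I1 outputs flow p/I1)
bond 1 stroke→J2  (common-f at J2 fixed by 3)
bond 0 stroke→J1  (GY GY1: same side as bond 1)
bond 4 stroke→I2  (closing 1-jn rule on J1)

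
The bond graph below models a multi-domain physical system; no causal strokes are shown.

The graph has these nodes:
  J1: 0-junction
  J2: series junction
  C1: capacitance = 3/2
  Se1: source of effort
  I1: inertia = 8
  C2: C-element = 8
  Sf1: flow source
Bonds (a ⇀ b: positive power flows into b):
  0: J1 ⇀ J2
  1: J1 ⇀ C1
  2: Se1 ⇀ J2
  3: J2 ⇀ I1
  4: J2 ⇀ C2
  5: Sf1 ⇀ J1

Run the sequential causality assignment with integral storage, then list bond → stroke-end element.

#2 stroke at J2  (Se1 (Se) sets effort on bond)
#5 stroke at Sf1  (Sf1: flow source, stroke at near end)
#1 stroke at J1  (prefer integral on C1)
#0 stroke at J2  (common-e at J1 fixed by 1)
#3 stroke at I1  (I1 outputs flow p/I1)
#4 stroke at J2  (J2 flow already set via bond 3)

bond 0 stroke→J2
bond 1 stroke→J1
bond 2 stroke→J2
bond 3 stroke→I1
bond 4 stroke→J2
bond 5 stroke→Sf1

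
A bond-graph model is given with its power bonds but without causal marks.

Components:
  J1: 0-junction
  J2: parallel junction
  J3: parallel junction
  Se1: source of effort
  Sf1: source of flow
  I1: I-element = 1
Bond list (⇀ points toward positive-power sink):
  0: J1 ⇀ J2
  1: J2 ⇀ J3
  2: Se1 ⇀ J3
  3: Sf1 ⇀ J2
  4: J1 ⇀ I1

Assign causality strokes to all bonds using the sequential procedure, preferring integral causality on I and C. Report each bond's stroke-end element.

#2 stroke→J3  (Se1: effort source, stroke at far end)
#3 stroke→Sf1  (Sf1 (Sf) sets flow on bond)
#1 stroke→J2  (J3: bond 2 brought effort, rest push out)
#0 stroke→J1  (J2 effort already set via bond 1)
#4 stroke→I1  (J1: bond 0 brought effort, rest push out)

bond 0 stroke→J1
bond 1 stroke→J2
bond 2 stroke→J3
bond 3 stroke→Sf1
bond 4 stroke→I1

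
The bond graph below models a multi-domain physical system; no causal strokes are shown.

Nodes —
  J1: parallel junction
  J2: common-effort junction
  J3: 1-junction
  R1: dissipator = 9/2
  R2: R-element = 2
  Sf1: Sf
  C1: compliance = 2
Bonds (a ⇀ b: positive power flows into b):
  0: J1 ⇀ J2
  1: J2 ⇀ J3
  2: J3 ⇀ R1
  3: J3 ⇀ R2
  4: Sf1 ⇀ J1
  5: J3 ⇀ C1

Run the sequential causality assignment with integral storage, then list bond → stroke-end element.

β4 stroke at Sf1  (Sf1: flow source, stroke at near end)
β0 stroke at J1  (J1 needs exactly one e-in)
β1 stroke at J2  (closing 0-jn rule on J2)
β2 stroke at J3  (J3: bond 1 brought flow, rest push out)
β3 stroke at J3  (J3 flow already set via bond 1)
β5 stroke at J3  (J3: bond 1 brought flow, rest push out)

b0 stroke at J1
b1 stroke at J2
b2 stroke at J3
b3 stroke at J3
b4 stroke at Sf1
b5 stroke at J3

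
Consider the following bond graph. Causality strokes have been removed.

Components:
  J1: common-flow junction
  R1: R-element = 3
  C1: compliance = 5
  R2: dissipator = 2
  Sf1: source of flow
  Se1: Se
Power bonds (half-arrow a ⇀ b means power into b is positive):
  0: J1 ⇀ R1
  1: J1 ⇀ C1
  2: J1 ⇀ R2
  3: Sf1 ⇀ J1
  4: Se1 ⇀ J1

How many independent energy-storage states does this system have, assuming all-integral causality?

#3 |Sf1  (Sf1 fixes flow; stroke at Sf1)
#4 |J1  (source Se1 imposes e)
#0 |J1  (J1: bond 3 brought flow, rest push out)
#1 |J1  (1-jn J1 has f-setter on 3)
#2 |J1  (J1: bond 3 brought flow, rest push out)

1  (C1 all integral)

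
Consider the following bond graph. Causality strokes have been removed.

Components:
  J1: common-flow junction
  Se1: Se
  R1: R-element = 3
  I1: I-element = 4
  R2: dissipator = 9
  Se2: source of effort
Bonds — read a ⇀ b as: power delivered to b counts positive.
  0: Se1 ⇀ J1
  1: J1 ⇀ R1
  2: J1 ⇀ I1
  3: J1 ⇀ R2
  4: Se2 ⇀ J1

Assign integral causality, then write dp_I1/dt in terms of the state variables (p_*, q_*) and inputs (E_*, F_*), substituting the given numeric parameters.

b0 →J1  (Se1 fixes effort; stroke away)
b4 →J1  (source Se2 imposes e)
b2 →I1  (I1 integral (f out))
b1 →J1  (common-f at J1 fixed by 2)
b3 →J1  (J1: bond 2 brought flow, rest push out)

dp_I1/dt = E_Se1 + E_Se2 - 3*p_I1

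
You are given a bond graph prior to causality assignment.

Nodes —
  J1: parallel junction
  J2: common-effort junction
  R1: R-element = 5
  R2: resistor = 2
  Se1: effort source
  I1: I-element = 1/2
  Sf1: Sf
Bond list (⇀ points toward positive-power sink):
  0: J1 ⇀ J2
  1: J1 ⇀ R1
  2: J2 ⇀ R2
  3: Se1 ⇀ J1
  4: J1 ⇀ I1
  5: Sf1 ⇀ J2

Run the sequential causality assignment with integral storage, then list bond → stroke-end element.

b0 →J2
b1 →R1
b2 →R2
b3 →J1
b4 →I1
b5 →Sf1

bond 3 →J1  (source Se1 imposes e)
bond 5 →Sf1  (Sf1: flow source, stroke at near end)
bond 0 →J2  (common-e at J1 fixed by 3)
bond 1 →R1  (J1: bond 3 brought effort, rest push out)
bond 4 →I1  (J1: bond 3 brought effort, rest push out)
bond 2 →R2  (common-e at J2 fixed by 0)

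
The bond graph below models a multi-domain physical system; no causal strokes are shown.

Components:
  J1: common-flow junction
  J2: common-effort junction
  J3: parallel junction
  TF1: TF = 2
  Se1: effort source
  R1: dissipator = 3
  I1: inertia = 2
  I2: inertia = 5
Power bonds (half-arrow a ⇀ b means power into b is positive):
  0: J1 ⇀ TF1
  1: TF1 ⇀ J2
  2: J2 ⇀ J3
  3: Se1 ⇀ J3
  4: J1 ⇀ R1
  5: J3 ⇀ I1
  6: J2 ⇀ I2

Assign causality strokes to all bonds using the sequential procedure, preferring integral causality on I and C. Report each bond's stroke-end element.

#3 stroke→J3  (Se1 fixes effort; stroke away)
#2 stroke→J2  (common-e at J3 fixed by 3)
#5 stroke→I1  (common-e at J3 fixed by 3)
#1 stroke→TF1  (J2: bond 2 brought effort, rest push out)
#6 stroke→I2  (J2 effort already set via bond 2)
#0 stroke→J1  (TF1 one-in-one-out from 1)
#4 stroke→R1  (J1: last free bond brings flow in)

bond 0 |J1
bond 1 |TF1
bond 2 |J2
bond 3 |J3
bond 4 |R1
bond 5 |I1
bond 6 |I2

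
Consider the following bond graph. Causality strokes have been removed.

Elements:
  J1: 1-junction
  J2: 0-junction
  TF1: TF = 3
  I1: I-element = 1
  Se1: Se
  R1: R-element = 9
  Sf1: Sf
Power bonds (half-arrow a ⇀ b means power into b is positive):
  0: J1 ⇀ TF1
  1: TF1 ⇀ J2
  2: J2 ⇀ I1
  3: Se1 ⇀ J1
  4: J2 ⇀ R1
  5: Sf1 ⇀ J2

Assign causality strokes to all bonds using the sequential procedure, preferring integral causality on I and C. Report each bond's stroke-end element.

bond 0 →TF1
bond 1 →J2
bond 2 →I1
bond 3 →J1
bond 4 →R1
bond 5 →Sf1

b3 stroke→J1  (Se1 (Se) sets effort on bond)
b5 stroke→Sf1  (source Sf1 imposes f)
b0 stroke→TF1  (only one flow-in slot at J1)
b1 stroke→J2  (TF1: transformer flips bond 0)
b2 stroke→I1  (0-jn J2 has e-setter on 1)
b4 stroke→R1  (J2: bond 1 brought effort, rest push out)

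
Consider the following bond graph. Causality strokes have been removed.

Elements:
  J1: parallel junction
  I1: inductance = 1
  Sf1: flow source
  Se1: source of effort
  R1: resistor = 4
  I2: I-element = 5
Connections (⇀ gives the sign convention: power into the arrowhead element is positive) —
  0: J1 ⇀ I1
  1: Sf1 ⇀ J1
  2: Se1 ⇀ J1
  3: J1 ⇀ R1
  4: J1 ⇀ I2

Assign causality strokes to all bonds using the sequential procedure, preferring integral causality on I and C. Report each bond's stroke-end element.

β1 |Sf1  (source Sf1 imposes f)
β2 |J1  (Se1 fixes effort; stroke away)
β0 |I1  (common-e at J1 fixed by 2)
β3 |R1  (J1: bond 2 brought effort, rest push out)
β4 |I2  (J1 effort already set via bond 2)

β0 stroke→I1
β1 stroke→Sf1
β2 stroke→J1
β3 stroke→R1
β4 stroke→I2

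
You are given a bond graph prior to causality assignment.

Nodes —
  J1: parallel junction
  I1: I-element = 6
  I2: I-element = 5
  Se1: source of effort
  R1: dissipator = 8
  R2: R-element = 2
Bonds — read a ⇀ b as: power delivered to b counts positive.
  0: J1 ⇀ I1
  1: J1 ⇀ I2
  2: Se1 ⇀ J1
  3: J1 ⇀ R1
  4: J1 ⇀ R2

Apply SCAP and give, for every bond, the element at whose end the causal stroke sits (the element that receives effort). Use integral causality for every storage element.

b0 →I1
b1 →I2
b2 →J1
b3 →R1
b4 →R2

b2 stroke→J1  (Se1 fixes effort; stroke away)
b0 stroke→I1  (J1: bond 2 brought effort, rest push out)
b1 stroke→I2  (0-jn J1 has e-setter on 2)
b3 stroke→R1  (0-jn J1 has e-setter on 2)
b4 stroke→R2  (J1 effort already set via bond 2)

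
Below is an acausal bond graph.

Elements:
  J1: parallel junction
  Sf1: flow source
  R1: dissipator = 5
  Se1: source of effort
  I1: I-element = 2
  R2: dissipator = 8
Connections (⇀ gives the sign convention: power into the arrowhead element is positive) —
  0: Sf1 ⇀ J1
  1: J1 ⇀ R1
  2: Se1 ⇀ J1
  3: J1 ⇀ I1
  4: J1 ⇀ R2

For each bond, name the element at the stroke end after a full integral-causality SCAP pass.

#0 stroke→Sf1  (Sf1 fixes flow; stroke at Sf1)
#2 stroke→J1  (Se1 fixes effort; stroke away)
#1 stroke→R1  (common-e at J1 fixed by 2)
#3 stroke→I1  (J1: bond 2 brought effort, rest push out)
#4 stroke→R2  (J1 effort already set via bond 2)

bond 0 →Sf1
bond 1 →R1
bond 2 →J1
bond 3 →I1
bond 4 →R2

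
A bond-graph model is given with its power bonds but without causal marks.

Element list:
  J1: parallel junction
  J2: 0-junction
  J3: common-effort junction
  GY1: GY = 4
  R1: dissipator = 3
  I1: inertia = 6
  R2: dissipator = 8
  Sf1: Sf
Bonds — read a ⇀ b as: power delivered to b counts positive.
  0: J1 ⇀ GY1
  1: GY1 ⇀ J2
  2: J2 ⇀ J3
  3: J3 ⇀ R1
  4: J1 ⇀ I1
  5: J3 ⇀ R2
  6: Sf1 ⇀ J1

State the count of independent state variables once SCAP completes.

1  (I1 all integral)

β6 stroke→Sf1  (Sf1 (Sf) sets flow on bond)
β4 stroke→I1  (prefer integral on I1)
β0 stroke→J1  (closing 0-jn rule on J1)
β1 stroke→J2  (GY GY1: same side as bond 0)
β2 stroke→J3  (0-jn J2 has e-setter on 1)
β3 stroke→R1  (J3 effort already set via bond 2)
β5 stroke→R2  (0-jn J3 has e-setter on 2)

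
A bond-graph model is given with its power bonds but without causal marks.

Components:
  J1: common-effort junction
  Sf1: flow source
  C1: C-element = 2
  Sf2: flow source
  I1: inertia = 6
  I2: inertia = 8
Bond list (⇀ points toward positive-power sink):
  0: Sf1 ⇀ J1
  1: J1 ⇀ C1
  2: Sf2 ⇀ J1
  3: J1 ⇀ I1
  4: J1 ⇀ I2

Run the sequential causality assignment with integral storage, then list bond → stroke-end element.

bond 0 →Sf1
bond 1 →J1
bond 2 →Sf2
bond 3 →I1
bond 4 →I2

bond 0 |Sf1  (Sf1 (Sf) sets flow on bond)
bond 2 |Sf2  (Sf2 (Sf) sets flow on bond)
bond 1 |J1  (C1 outputs effort q/C1)
bond 3 |I1  (0-jn J1 has e-setter on 1)
bond 4 |I2  (common-e at J1 fixed by 1)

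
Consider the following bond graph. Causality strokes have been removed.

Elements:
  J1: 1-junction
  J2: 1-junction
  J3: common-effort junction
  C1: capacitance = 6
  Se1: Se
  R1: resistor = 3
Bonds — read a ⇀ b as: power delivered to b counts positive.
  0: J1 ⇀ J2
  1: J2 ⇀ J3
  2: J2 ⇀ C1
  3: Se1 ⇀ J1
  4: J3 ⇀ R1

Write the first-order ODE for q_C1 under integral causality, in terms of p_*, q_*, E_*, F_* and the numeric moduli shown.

#3 stroke→J1  (Se1: effort source, stroke at far end)
#0 stroke→J2  (J1 needs exactly one f-in)
#2 stroke→J2  (C1 integral (e out))
#1 stroke→J3  (closing 1-jn rule on J2)
#4 stroke→R1  (J3 effort already set via bond 1)

dq_C1/dt = E_Se1/3 - q_C1/18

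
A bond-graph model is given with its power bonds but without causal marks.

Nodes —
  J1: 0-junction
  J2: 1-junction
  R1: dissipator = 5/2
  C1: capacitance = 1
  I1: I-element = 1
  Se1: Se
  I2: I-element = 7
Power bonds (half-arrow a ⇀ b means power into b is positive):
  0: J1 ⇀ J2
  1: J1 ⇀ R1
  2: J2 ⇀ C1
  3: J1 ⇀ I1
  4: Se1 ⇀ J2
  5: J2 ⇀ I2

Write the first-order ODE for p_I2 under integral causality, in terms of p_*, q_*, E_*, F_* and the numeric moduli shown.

b4 →J2  (Se1 fixes effort; stroke away)
b2 →J2  (prefer integral on C1)
b3 →I1  (prefer integral on I1)
b5 →I2  (I2 outputs flow p/I2)
b0 →J2  (1-jn J2 has f-setter on 5)
b1 →J1  (only one effort-in slot at J1)

dp_I2/dt = E_Se1 - 5*p_I1/2 - 5*p_I2/14 - q_C1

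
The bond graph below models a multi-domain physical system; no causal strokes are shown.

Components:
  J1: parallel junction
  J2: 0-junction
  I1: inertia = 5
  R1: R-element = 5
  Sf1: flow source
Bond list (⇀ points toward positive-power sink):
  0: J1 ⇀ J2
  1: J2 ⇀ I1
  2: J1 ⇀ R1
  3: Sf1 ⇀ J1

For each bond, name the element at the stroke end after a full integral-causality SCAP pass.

bond 3 |Sf1  (Sf1 fixes flow; stroke at Sf1)
bond 1 |I1  (I1 integral (f out))
bond 0 |J2  (closing 0-jn rule on J2)
bond 2 |J1  (closing 0-jn rule on J1)

β0 →J2
β1 →I1
β2 →J1
β3 →Sf1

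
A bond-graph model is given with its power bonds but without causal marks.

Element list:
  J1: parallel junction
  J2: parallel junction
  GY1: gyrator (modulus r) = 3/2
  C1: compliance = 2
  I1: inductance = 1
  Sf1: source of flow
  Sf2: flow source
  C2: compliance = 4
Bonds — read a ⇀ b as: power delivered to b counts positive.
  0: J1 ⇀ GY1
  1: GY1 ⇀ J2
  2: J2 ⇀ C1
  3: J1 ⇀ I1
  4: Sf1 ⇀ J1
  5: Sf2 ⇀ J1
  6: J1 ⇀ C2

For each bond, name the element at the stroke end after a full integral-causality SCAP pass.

β4 stroke at Sf1  (Sf1 fixes flow; stroke at Sf1)
β5 stroke at Sf2  (Sf2 fixes flow; stroke at Sf2)
β2 stroke at J2  (C1 outputs effort q/C1)
β1 stroke at GY1  (common-e at J2 fixed by 2)
β0 stroke at GY1  (GY GY1: same side as bond 1)
β3 stroke at I1  (I1 outputs flow p/I1)
β6 stroke at J1  (J1 needs exactly one e-in)

b0 |GY1
b1 |GY1
b2 |J2
b3 |I1
b4 |Sf1
b5 |Sf2
b6 |J1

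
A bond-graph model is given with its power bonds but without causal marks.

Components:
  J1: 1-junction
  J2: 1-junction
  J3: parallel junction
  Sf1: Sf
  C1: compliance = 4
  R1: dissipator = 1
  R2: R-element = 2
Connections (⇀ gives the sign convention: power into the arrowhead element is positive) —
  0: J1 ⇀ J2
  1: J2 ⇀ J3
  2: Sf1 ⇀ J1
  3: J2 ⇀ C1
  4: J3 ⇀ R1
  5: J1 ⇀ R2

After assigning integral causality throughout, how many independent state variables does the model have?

#2 |Sf1  (Sf1: flow source, stroke at near end)
#0 |J1  (common-f at J1 fixed by 2)
#5 |J1  (J1 flow already set via bond 2)
#1 |J2  (common-f at J2 fixed by 0)
#3 |J2  (J2 flow already set via bond 0)
#4 |J3  (only one effort-in slot at J3)

1  (C1 all integral)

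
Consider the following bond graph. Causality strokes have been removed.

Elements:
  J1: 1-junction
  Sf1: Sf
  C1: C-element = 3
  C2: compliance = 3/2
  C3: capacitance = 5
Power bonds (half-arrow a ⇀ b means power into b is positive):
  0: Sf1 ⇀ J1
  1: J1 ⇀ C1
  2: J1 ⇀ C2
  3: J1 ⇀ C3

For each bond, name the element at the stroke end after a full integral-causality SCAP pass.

β0 |Sf1  (Sf1 (Sf) sets flow on bond)
β1 |J1  (J1: bond 0 brought flow, rest push out)
β2 |J1  (J1 flow already set via bond 0)
β3 |J1  (1-jn J1 has f-setter on 0)

#0 stroke→Sf1
#1 stroke→J1
#2 stroke→J1
#3 stroke→J1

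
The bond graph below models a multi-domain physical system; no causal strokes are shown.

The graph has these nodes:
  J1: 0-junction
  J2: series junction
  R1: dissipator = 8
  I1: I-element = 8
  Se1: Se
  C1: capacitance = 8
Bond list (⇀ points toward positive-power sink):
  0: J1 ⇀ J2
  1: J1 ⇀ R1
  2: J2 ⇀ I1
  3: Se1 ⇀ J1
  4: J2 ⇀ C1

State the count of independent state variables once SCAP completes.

2  (C1, I1 all integral)

β3 stroke at J1  (source Se1 imposes e)
β0 stroke at J2  (J1: bond 3 brought effort, rest push out)
β1 stroke at R1  (J1 effort already set via bond 3)
β2 stroke at I1  (I1 integral (f out))
β4 stroke at J2  (J2 flow already set via bond 2)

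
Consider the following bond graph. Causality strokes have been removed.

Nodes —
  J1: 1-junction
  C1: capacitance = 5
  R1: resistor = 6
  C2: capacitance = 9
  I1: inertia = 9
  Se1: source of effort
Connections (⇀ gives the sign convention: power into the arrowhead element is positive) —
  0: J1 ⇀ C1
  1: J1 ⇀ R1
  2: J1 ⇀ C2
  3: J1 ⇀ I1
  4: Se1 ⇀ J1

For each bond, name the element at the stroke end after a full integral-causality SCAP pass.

β4 →J1  (source Se1 imposes e)
β0 →J1  (prefer integral on C1)
β2 →J1  (prefer integral on C2)
β3 →I1  (I1: I, integral causality)
β1 →J1  (1-jn J1 has f-setter on 3)

bond 0 stroke→J1
bond 1 stroke→J1
bond 2 stroke→J1
bond 3 stroke→I1
bond 4 stroke→J1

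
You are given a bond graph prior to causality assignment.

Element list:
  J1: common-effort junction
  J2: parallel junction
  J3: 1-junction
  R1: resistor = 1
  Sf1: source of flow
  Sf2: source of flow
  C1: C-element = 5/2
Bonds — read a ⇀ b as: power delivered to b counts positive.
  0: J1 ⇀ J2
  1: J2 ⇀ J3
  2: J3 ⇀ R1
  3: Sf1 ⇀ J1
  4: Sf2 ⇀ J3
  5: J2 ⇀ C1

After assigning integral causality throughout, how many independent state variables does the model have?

#3 |Sf1  (Sf1: flow source, stroke at near end)
#4 |Sf2  (Sf2: flow source, stroke at near end)
#0 |J1  (J1 needs exactly one e-in)
#1 |J3  (1-jn J3 has f-setter on 4)
#2 |J3  (J3 flow already set via bond 4)
#5 |J2  (only one effort-in slot at J2)

1  (C1 all integral)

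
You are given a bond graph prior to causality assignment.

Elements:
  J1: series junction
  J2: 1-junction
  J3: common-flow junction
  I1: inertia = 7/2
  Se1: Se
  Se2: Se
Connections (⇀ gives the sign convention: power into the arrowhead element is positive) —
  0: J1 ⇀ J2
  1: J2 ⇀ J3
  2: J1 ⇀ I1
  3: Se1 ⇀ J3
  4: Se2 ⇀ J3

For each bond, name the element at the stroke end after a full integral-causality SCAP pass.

bond 3 |J3  (Se1 (Se) sets effort on bond)
bond 4 |J3  (Se2 fixes effort; stroke away)
bond 1 |J2  (J3: last free bond brings flow in)
bond 0 |J1  (only one flow-in slot at J2)
bond 2 |I1  (J1: last free bond brings flow in)

bond 0 →J1
bond 1 →J2
bond 2 →I1
bond 3 →J3
bond 4 →J3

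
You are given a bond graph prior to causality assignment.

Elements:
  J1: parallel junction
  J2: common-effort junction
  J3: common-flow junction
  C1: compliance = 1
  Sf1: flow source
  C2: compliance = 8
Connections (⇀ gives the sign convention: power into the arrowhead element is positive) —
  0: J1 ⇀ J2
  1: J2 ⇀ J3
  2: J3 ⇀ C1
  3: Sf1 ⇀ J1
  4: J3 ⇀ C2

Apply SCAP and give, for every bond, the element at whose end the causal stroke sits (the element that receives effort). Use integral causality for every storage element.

bond 0 stroke→J1
bond 1 stroke→J2
bond 2 stroke→J3
bond 3 stroke→Sf1
bond 4 stroke→J3

bond 3 →Sf1  (Sf1 (Sf) sets flow on bond)
bond 0 →J1  (closing 0-jn rule on J1)
bond 1 →J2  (J2: last free bond brings effort in)
bond 2 →J3  (J3 flow already set via bond 1)
bond 4 →J3  (J3 flow already set via bond 1)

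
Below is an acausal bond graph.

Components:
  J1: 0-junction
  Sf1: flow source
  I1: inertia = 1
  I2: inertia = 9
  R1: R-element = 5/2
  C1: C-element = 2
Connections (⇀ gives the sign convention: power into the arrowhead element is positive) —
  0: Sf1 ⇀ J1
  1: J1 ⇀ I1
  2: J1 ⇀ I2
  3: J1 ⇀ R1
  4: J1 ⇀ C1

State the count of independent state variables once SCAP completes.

β0 →Sf1  (source Sf1 imposes f)
β1 →I1  (I1 integral (f out))
β2 →I2  (I2: I, integral causality)
β4 →J1  (prefer integral on C1)
β3 →R1  (common-e at J1 fixed by 4)

3  (C1, I1, I2 all integral)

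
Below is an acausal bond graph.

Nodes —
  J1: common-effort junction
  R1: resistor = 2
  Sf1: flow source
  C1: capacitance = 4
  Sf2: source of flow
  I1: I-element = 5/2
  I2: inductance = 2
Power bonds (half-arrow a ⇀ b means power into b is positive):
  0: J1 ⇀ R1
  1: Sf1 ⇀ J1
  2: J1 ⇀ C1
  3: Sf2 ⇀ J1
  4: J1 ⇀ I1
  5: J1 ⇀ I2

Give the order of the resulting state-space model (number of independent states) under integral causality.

#1 →Sf1  (Sf1 (Sf) sets flow on bond)
#3 →Sf2  (source Sf2 imposes f)
#2 →J1  (C1 integral (e out))
#0 →R1  (J1 effort already set via bond 2)
#4 →I1  (0-jn J1 has e-setter on 2)
#5 →I2  (common-e at J1 fixed by 2)

3  (C1, I1, I2 all integral)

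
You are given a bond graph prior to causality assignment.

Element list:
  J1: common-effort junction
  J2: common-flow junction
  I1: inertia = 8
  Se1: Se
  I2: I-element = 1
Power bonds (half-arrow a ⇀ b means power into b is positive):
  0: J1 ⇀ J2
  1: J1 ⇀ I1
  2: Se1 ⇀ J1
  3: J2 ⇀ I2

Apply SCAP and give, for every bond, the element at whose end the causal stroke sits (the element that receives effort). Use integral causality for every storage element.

β2 stroke→J1  (Se1 fixes effort; stroke away)
β0 stroke→J2  (J1: bond 2 brought effort, rest push out)
β1 stroke→I1  (J1: bond 2 brought effort, rest push out)
β3 stroke→I2  (J2: last free bond brings flow in)

#0 →J2
#1 →I1
#2 →J1
#3 →I2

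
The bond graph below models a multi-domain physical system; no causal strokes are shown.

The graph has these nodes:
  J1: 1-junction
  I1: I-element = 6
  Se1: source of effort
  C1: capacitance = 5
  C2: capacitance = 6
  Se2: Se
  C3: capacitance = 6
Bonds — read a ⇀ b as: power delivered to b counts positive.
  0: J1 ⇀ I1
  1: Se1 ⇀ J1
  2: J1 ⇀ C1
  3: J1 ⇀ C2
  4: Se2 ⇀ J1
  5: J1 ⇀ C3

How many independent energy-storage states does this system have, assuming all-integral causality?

β1 →J1  (Se1 fixes effort; stroke away)
β4 →J1  (Se2: effort source, stroke at far end)
β0 →I1  (I1 integral (f out))
β2 →J1  (J1: bond 0 brought flow, rest push out)
β3 →J1  (1-jn J1 has f-setter on 0)
β5 →J1  (1-jn J1 has f-setter on 0)

4  (C1, C2, C3, I1 all integral)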